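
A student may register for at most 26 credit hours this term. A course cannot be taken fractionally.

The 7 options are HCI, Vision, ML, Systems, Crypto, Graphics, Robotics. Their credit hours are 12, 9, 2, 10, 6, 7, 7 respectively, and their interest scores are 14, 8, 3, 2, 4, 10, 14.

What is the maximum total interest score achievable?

38

Treat it as a binary knapsack problem.
Allowing fractional choices, the relaxed optimum would be about 38.7, but courses are indivisible.
Vision + ML + Graphics + Robotics: credit hours 9 + 2 + 7 + 7 = 25 ≤ 26, interest score 8 + 3 + 10 + 14 = 35.
Vision + Graphics + Robotics: credit hours 9 + 7 + 7 = 23 ≤ 26, interest score 8 + 10 + 14 = 32.
HCI + Graphics + Robotics: credit hours 12 + 7 + 7 = 26 ≤ 26, interest score 14 + 10 + 14 = 38.
Best is HCI, Graphics, and Robotics with total interest score 38.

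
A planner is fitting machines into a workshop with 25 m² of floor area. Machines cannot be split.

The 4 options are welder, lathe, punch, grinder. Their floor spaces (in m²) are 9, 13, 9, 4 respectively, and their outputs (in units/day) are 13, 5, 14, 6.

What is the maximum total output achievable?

33

Allowing fractional choices, the relaxed optimum would be about 34.2, but machines are indivisible.
welder + punch + grinder: floor space 9 + 9 + 4 = 22 ≤ 25, output 13 + 14 + 6 = 33.
punch + grinder: floor space 9 + 4 = 13 ≤ 25, output 14 + 6 = 20.
welder + punch: floor space 9 + 9 = 18 ≤ 25, output 13 + 14 = 27.
Best is welder, punch, and grinder with total output 33.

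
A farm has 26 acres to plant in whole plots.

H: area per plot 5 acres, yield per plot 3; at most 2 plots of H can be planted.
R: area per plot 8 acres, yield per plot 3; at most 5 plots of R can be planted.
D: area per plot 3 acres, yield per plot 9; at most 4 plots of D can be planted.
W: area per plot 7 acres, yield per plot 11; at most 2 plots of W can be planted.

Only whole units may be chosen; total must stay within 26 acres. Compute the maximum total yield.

D has the best ratio (9/3); taking only D gives at most 4×9 = 36 (stopped by the supply cap of 4).
Mixing does better — 4×D and 2×W: area 26 ≤ 26, yield 4·9 + 2·11 = 58.

58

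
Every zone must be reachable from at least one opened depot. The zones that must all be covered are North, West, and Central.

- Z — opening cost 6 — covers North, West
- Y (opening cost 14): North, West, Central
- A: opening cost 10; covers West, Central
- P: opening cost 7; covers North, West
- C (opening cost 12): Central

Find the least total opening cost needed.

The greedy cost-per-new-zone heuristic would pick Z and A for 16, but a cheaper cover exists.
Y alone covers North, West, Central — every zone.
Total opening cost: 14.
No cover costs less than 14.

14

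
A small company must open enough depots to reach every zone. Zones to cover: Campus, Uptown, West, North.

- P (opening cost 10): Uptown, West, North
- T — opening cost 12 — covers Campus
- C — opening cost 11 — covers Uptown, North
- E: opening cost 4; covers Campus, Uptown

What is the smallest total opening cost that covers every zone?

14

Choose P and E: together they cover Campus, Uptown, West, North — every zone.
Total opening cost: 10 + 4 = 14.
No cover costs less than 14.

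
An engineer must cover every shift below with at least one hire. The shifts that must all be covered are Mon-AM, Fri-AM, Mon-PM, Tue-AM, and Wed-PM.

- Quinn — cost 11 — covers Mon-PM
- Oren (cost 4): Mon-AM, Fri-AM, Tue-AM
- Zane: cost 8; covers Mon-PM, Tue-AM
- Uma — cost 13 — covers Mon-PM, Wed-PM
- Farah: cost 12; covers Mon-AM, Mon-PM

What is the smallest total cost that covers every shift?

17

This is an integer covering problem.
Choose Oren and Uma: together they cover Mon-AM, Fri-AM, Mon-PM, Tue-AM, Wed-PM — every shift.
Total cost: 4 + 13 = 17.
No cover costs less than 17.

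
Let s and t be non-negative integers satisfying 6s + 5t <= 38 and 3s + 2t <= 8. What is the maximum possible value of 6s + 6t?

24

(s,t)=(0,4): 6·0+5·4=20≤38, 3·0+2·4=8≤8, objective 24.
(s,t)=(0,3): 6·0+5·3=15≤38, 3·0+2·3=6≤8, objective 18.
Maximum is 24 at (s,t)=(0,4).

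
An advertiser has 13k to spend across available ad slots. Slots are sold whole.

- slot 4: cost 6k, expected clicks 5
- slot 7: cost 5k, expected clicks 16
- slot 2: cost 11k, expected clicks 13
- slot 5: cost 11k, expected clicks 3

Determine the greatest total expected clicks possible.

This is an integer program with binary decision variables.
Allowing fractional choices, the relaxed optimum would be about 25.5, but ad slots are indivisible.
slot 4 + slot 7: cost 6 + 5 = 11 ≤ 13, expected clicks 5 + 16 = 21.
slot 7: cost 5 ≤ 13, expected clicks 16.
slot 2: cost 11 ≤ 13, expected clicks 13.
Best is slot 4 and slot 7 with total expected clicks 21.

21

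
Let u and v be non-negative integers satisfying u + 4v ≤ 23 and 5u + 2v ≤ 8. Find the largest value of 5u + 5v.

20

(u,v)=(0,4): 1·0+4·4=16≤23, 5·0+2·4=8≤8, objective 20.
(u,v)=(0,3): 1·0+4·3=12≤23, 5·0+2·3=6≤8, objective 15.
No feasible integer point exceeds 20.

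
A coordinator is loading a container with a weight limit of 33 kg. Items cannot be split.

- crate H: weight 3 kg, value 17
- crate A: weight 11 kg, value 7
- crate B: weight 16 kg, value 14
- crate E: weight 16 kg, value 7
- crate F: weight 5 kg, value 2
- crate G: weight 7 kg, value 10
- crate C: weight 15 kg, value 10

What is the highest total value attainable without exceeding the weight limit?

This is an integer program with binary decision variables.
crate H + crate B + crate G: weight 3 + 16 + 7 = 26 ≤ 33, value 17 + 14 + 10 = 41.
crate H + crate F + crate G + crate C: weight 3 + 5 + 7 + 15 = 30 ≤ 33, value 17 + 2 + 10 + 10 = 39.
crate H + crate B + crate F + crate G: weight 3 + 16 + 5 + 7 = 31 ≤ 33, value 17 + 14 + 2 + 10 = 43.
Best is crate H, crate B, crate F, and crate G with total value 43.

43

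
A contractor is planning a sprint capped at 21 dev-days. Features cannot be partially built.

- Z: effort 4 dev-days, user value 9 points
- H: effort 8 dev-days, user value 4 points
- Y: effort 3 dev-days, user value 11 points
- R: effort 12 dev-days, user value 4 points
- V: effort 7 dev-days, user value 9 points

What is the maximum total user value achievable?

29

Allowing fractional choices, the relaxed optimum would be about 32.5, but features are indivisible.
Z + Y + V: effort 4 + 3 + 7 = 14 ≤ 21, user value 9 + 11 + 9 = 29.
Z + H + Y: effort 4 + 8 + 3 = 15 ≤ 21, user value 9 + 4 + 11 = 24.
Best is Z, Y, and V with total user value 29.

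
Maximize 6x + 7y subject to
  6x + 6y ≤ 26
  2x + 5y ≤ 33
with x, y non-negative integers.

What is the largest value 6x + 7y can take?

28

(x,y)=(0,4): 6·0+6·4=24≤26, 2·0+5·4=20≤33, objective 28.
(x,y)=(1,3): 6·1+6·3=24≤26, 2·1+5·3=17≤33, objective 27.
(x,y)=(0,3): 6·0+6·3=18≤26, 2·0+5·3=15≤33, objective 21.
Maximum is 28 at (x,y)=(0,4).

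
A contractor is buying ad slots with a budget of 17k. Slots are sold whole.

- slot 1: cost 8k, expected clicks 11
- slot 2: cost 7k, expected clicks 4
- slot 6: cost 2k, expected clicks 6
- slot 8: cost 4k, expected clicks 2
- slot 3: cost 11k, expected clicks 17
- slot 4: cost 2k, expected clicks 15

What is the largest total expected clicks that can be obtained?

38

Allowing fractional choices, the relaxed optimum would be about 40.8, but ad slots are indivisible.
slot 6 + slot 3 + slot 4: cost 2 + 11 + 2 = 15 ≤ 17, expected clicks 6 + 17 + 15 = 38.
slot 1 + slot 6 + slot 8 + slot 4: cost 8 + 2 + 4 + 2 = 16 ≤ 17, expected clicks 11 + 6 + 2 + 15 = 34.
slot 8 + slot 3 + slot 4: cost 4 + 11 + 2 = 17 ≤ 17, expected clicks 2 + 17 + 15 = 34.
Best is slot 6, slot 3, and slot 4 with total expected clicks 38.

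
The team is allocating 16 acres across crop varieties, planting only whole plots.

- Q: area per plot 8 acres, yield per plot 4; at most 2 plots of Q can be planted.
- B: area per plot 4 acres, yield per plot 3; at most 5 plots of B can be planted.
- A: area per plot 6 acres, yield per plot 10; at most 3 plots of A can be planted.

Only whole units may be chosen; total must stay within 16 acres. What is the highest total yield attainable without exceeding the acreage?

This is a bounded integer knapsack.
A has the best ratio (10/6); taking only A gives at most 2×10 = 20 (stopped by the area limit).
Mixing does better — 1×B and 2×A: area 16 ≤ 16, yield 1·3 + 2·10 = 23.

23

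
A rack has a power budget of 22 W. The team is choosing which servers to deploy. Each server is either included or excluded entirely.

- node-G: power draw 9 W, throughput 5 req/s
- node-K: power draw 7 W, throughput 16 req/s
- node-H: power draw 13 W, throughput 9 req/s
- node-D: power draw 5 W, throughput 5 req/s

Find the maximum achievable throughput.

Take node-G, node-K, and node-D: power draw 9 + 7 + 5 = 21 ≤ 22, throughput 5 + 16 + 5 = 26.
No other feasible combination does better.

26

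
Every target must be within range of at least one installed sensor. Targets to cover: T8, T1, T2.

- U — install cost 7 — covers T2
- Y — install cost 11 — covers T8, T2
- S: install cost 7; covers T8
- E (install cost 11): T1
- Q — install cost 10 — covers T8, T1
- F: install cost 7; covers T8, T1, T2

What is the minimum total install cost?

7

F alone covers T8, T1, T2 — every target.
Total install cost: 7.
No cover costs less than 7.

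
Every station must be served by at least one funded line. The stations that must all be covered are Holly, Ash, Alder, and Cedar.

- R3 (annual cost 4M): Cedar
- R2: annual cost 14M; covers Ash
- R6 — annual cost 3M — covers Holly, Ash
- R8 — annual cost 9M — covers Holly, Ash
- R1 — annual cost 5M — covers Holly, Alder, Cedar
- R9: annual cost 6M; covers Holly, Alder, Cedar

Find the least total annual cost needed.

Choose R6 and R1: together they cover Holly, Ash, Alder, Cedar — every station.
Total annual cost: 3 + 5 = 8.
No cover costs less than 8.

8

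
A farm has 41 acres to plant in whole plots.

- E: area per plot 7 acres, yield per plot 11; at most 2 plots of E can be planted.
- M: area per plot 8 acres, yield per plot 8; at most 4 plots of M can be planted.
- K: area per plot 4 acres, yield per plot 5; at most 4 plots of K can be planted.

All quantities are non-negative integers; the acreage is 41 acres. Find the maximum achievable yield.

50

This is a bounded integer knapsack.
E has the best ratio (11/7); taking only E gives at most 2×11 = 22 (stopped by the supply cap of 2).
Mixing does better — 2×E, 1×M, and 4×K: area 38 ≤ 41, yield 2·11 + 1·8 + 4·5 = 50.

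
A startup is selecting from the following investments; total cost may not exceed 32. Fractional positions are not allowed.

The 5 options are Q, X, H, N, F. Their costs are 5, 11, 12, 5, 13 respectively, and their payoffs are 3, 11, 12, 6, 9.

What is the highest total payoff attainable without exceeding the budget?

29

H + N + F: cost 12 + 5 + 13 = 30 ≤ 32, payoff 12 + 6 + 9 = 27.
X + H + N: cost 11 + 12 + 5 = 28 ≤ 32, payoff 11 + 12 + 6 = 29.
Q + X + H: cost 5 + 11 + 12 = 28 ≤ 32, payoff 3 + 11 + 12 = 26.
Best is X, H, and N with total payoff 29.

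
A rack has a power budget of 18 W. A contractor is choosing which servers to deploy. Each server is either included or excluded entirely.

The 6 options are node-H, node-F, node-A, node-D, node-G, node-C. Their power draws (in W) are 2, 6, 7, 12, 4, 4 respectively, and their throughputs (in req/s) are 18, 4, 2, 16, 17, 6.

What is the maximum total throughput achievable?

Allowing fractional choices, the relaxed optimum would be about 51.7, but servers are indivisible.
node-H + node-D + node-G: power draw 2 + 12 + 4 = 18 ≤ 18, throughput 18 + 16 + 17 = 51.
node-H + node-F + node-G + node-C: power draw 2 + 6 + 4 + 4 = 16 ≤ 18, throughput 18 + 4 + 17 + 6 = 45.
Best is node-H, node-D, and node-G with total throughput 51.

51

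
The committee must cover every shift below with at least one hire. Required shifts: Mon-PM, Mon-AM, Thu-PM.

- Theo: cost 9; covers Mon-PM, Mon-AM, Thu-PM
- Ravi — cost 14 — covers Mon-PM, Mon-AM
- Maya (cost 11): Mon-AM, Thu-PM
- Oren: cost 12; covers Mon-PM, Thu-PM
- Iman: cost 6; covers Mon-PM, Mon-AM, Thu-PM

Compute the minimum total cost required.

Iman alone covers Mon-PM, Mon-AM, Thu-PM — every shift.
Total cost: 6.

6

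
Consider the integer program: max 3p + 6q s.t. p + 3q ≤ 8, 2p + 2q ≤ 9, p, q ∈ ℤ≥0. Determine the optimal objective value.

18

The continuous relaxation peaks at (2.75, 1.75) with value 18.75; rounding to a feasible lattice point costs some objective.
(p,q)=(2,2): 1·2+3·2=8≤8, 2·2+2·2=8≤9, objective 18.
(p,q)=(1,2): 1·1+3·2=7≤8, 2·1+2·2=6≤9, objective 15.
(p,q)=(3,1): 1·3+3·1=6≤8, 2·3+2·1=8≤9, objective 15.
No feasible integer point exceeds 18.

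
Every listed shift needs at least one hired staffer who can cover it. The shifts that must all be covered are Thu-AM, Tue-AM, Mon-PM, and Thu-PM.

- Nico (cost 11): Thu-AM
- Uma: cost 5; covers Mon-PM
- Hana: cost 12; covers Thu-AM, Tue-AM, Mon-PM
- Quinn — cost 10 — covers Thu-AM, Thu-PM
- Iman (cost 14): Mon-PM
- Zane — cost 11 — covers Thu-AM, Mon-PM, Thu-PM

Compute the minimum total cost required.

22

The greedy cost-per-new-shift heuristic would pick Zane and Hana for 23, but a cheaper cover exists.
Choose Hana and Quinn: together they cover Thu-AM, Tue-AM, Mon-PM, Thu-PM — every shift.
Total cost: 12 + 10 = 22.
No cover costs less than 22.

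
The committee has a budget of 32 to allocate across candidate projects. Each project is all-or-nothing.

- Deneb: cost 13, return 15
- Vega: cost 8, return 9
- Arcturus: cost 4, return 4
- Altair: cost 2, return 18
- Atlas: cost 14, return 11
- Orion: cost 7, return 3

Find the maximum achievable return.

Deneb + Vega + Altair + Orion: cost 13 + 8 + 2 + 7 = 30 ≤ 32, return 15 + 9 + 18 + 3 = 45.
Deneb + Vega + Arcturus + Altair: cost 13 + 8 + 4 + 2 = 27 ≤ 32, return 15 + 9 + 4 + 18 = 46.
Best is Deneb, Vega, Arcturus, and Altair with total return 46.

46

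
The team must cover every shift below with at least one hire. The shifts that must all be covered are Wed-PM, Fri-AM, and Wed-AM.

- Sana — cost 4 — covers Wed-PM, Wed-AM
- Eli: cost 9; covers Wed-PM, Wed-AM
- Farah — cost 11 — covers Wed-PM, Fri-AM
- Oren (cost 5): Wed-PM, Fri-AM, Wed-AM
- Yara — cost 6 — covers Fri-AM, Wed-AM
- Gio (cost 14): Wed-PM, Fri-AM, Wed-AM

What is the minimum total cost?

Oren alone covers Wed-PM, Fri-AM, Wed-AM — every shift.
Total cost: 5.
No cover costs less than 5.

5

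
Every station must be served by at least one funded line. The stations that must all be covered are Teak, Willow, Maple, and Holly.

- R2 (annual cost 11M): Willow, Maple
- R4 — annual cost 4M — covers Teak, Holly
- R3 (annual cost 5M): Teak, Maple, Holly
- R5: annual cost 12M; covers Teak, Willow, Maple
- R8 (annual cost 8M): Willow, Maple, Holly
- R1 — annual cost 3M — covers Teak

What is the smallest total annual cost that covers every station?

11

The greedy cost-per-new-station heuristic would pick R3 and R8 for 13, but a cheaper cover exists.
Choose R8 and R1: together they cover Teak, Willow, Maple, Holly — every station.
Total annual cost: 8 + 3 = 11.
No cover costs less than 11.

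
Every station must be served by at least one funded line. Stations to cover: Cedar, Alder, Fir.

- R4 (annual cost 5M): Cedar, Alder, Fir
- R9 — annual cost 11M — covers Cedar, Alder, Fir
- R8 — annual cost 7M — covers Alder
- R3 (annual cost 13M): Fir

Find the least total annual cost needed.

5

R4 alone covers Cedar, Alder, Fir — every station.
Total annual cost: 5.
No cover costs less than 5.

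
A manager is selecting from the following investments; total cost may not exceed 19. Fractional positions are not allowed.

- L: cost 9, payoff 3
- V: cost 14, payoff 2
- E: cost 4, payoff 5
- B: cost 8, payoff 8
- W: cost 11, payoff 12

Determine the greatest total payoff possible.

20

Take B and W: cost 8 + 11 = 19 ≤ 19, payoff 8 + 12 = 20.
No other feasible combination does better.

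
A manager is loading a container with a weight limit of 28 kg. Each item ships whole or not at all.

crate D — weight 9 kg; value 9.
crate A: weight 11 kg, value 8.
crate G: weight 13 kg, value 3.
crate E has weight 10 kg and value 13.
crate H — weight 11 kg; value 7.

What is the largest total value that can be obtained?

crate D + crate E: weight 9 + 10 = 19 ≤ 28, value 9 + 13 = 22.
crate E + crate H: weight 10 + 11 = 21 ≤ 28, value 13 + 7 = 20.
crate A + crate E: weight 11 + 10 = 21 ≤ 28, value 8 + 13 = 21.
Best is crate D and crate E with total value 22.

22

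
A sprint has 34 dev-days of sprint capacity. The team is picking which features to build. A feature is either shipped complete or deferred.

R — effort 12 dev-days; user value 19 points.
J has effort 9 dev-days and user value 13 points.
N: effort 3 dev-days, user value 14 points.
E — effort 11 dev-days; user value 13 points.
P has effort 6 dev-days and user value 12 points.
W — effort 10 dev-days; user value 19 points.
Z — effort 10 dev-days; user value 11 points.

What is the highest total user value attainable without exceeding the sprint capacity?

65

Allowing fractional choices, the relaxed optimum would be about 68.3, but features are indivisible.
J + N + E + W: effort 9 + 3 + 11 + 10 = 33 ≤ 34, user value 13 + 14 + 13 + 19 = 59.
R + J + N + W: effort 12 + 9 + 3 + 10 = 34 ≤ 34, user value 19 + 13 + 14 + 19 = 65.
R + N + P + W: effort 12 + 3 + 6 + 10 = 31 ≤ 34, user value 19 + 14 + 12 + 19 = 64.
Best is R, J, N, and W with total user value 65.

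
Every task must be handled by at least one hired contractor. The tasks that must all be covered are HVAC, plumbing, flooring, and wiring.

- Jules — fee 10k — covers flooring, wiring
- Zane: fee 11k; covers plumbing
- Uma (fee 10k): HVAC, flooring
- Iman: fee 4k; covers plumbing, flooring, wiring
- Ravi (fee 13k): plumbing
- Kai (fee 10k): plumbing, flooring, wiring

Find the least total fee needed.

Choose Uma and Iman: together they cover HVAC, plumbing, flooring, wiring — every task.
Total fee: 10 + 4 = 14.
No cover costs less than 14.

14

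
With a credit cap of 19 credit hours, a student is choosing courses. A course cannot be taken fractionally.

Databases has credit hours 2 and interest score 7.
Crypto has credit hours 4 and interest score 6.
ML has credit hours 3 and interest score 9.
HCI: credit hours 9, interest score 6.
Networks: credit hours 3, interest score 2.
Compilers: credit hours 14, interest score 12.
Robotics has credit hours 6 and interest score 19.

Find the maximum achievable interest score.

Databases + Crypto + ML + Robotics: credit hours 2 + 4 + 3 + 6 = 15 ≤ 19, interest score 7 + 6 + 9 + 19 = 41.
Databases + Crypto + ML + Networks + Robotics: credit hours 2 + 4 + 3 + 3 + 6 = 18 ≤ 19, interest score 7 + 6 + 9 + 2 + 19 = 43.
Best is Databases, Crypto, ML, Networks, and Robotics with total interest score 43.

43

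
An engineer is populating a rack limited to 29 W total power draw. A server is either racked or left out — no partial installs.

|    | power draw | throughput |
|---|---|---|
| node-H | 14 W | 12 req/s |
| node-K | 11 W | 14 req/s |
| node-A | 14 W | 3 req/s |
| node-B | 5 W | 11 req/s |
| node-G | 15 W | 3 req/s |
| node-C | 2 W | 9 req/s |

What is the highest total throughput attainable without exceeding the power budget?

Allowing fractional choices, the relaxed optimum would be about 43.4, but servers are indivisible.
node-K + node-B + node-C: power draw 11 + 5 + 2 = 18 ≤ 29, throughput 14 + 11 + 9 = 34.
node-H + node-B + node-C: power draw 14 + 5 + 2 = 21 ≤ 29, throughput 12 + 11 + 9 = 32.
node-H + node-K + node-C: power draw 14 + 11 + 2 = 27 ≤ 29, throughput 12 + 14 + 9 = 35.
Best is node-H, node-K, and node-C with total throughput 35.

35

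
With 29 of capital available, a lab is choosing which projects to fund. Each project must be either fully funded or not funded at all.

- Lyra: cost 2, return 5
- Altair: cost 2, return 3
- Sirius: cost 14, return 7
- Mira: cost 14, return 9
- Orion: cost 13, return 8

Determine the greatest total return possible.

22

Allowing fractional choices, the relaxed optimum would be about 23.8, but projects are indivisible.
Altair + Mira + Orion: cost 2 + 14 + 13 = 29 ≤ 29, return 3 + 9 + 8 = 20.
Lyra + Sirius + Orion: cost 2 + 14 + 13 = 29 ≤ 29, return 5 + 7 + 8 = 20.
Lyra + Mira + Orion: cost 2 + 14 + 13 = 29 ≤ 29, return 5 + 9 + 8 = 22.
Best is Lyra, Mira, and Orion with total return 22.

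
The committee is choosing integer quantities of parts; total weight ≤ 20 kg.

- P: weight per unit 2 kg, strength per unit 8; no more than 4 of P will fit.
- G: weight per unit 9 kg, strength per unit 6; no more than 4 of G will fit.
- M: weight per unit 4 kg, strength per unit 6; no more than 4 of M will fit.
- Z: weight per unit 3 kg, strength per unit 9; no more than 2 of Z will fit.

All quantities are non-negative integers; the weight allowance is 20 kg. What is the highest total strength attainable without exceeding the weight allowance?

56

This is a bounded integer knapsack.
P has the best ratio (8/2); taking only P gives at most 4×8 = 32 (stopped by the supply cap of 4).
Mixing does better — 4×P, 1×M, and 2×Z: weight 18 ≤ 20, strength 4·8 + 1·6 + 2·9 = 56.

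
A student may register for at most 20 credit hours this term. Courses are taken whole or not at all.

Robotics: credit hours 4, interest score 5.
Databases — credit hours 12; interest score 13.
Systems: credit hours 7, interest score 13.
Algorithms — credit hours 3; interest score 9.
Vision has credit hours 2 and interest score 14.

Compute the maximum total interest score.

This is an integer program with binary decision variables.
Allowing fractional choices, the relaxed optimum would be about 45.3, but courses are indivisible.
Systems + Algorithms + Vision: credit hours 7 + 3 + 2 = 12 ≤ 20, interest score 13 + 9 + 14 = 36.
Robotics + Systems + Algorithms + Vision: credit hours 4 + 7 + 3 + 2 = 16 ≤ 20, interest score 5 + 13 + 9 + 14 = 41.
Databases + Algorithms + Vision: credit hours 12 + 3 + 2 = 17 ≤ 20, interest score 13 + 9 + 14 = 36.
Best is Robotics, Systems, Algorithms, and Vision with total interest score 41.

41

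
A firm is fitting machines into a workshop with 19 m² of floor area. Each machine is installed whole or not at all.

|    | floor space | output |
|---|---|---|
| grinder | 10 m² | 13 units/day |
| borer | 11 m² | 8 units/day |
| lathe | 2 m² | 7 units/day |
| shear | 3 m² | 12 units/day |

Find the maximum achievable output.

32

This is a 0-1 knapsack instance.
grinder + lathe + shear: floor space 10 + 2 + 3 = 15 ≤ 19, output 13 + 7 + 12 = 32.
borer + lathe + shear: floor space 11 + 2 + 3 = 16 ≤ 19, output 8 + 7 + 12 = 27.
Best is grinder, lathe, and shear with total output 32.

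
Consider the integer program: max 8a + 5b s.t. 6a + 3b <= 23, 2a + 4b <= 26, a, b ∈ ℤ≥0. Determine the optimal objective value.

33

The continuous relaxation peaks at (0.778, 6.11) with value 36.78; rounding to a feasible lattice point costs some objective.
(a,b)=(1,5): 6·1+3·5=21≤23, 2·1+4·5=22≤26, objective 33.
(a,b)=(0,6): 6·0+3·6=18≤23, 2·0+4·6=24≤26, objective 30.
(a,b)=(1,4): 6·1+3·4=18≤23, 2·1+4·4=18≤26, objective 28.
(a,b)=(0,5): 6·0+3·5=15≤23, 2·0+4·5=20≤26, objective 25.
No feasible integer point exceeds 33.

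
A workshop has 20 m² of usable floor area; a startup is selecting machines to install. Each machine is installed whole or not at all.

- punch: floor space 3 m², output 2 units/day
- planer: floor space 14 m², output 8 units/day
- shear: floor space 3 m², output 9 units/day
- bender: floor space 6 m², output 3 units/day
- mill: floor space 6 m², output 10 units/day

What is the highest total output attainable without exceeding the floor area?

24

This is a 0-1 knapsack instance.
Take punch, shear, bender, and mill: floor space 3 + 3 + 6 + 6 = 18 ≤ 20, output 2 + 9 + 3 + 10 = 24.
No other feasible combination does better.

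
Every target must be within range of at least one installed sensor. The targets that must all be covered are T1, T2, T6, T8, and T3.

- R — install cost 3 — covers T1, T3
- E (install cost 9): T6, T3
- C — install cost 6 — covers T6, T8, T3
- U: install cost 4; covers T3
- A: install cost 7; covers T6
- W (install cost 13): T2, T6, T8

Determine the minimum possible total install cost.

This is a weighted set-cover instance.
The greedy cost-per-new-target heuristic would pick R, C, and W for 22, but a cheaper cover exists.
Choose R and W: together they cover T1, T2, T6, T8, T3 — every target.
Total install cost: 3 + 13 = 16.
No cover costs less than 16.

16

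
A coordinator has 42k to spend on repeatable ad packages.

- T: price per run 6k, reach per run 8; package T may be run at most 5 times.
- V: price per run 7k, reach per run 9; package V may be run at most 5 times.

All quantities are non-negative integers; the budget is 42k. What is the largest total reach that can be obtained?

53

2×T and 4×V: price 40 ≤ 42, reach 2·8 + 4·9 = 52.
1×T and 5×V: price 41 ≤ 42, reach 1·8 + 5·9 = 53.
Best is 53.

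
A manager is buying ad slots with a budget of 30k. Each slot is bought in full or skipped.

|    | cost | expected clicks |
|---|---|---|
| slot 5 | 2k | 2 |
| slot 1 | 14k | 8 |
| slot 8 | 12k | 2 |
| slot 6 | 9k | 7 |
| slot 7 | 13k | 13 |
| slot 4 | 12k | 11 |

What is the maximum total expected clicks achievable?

This is an integer program with binary decision variables.
Allowing fractional choices, the relaxed optimum would be about 28.3, but ad slots are indivisible.
slot 5 + slot 7 + slot 4: cost 2 + 13 + 12 = 27 ≤ 30, expected clicks 2 + 13 + 11 = 26.
slot 7 + slot 4: cost 13 + 12 = 25 ≤ 30, expected clicks 13 + 11 = 24.
Best is slot 5, slot 7, and slot 4 with total expected clicks 26.

26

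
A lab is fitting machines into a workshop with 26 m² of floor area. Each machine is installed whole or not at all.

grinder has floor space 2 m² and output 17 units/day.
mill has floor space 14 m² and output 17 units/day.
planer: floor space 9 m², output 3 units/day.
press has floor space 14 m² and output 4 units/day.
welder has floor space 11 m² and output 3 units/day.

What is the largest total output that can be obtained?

Allowing fractional choices, the relaxed optimum would be about 37.3, but machines are indivisible.
grinder + mill + planer: floor space 2 + 14 + 9 = 25 ≤ 26, output 17 + 17 + 3 = 37.
grinder + planer + press: floor space 2 + 9 + 14 = 25 ≤ 26, output 17 + 3 + 4 = 24.
grinder + mill: floor space 2 + 14 = 16 ≤ 26, output 17 + 17 = 34.
Best is grinder, mill, and planer with total output 37.

37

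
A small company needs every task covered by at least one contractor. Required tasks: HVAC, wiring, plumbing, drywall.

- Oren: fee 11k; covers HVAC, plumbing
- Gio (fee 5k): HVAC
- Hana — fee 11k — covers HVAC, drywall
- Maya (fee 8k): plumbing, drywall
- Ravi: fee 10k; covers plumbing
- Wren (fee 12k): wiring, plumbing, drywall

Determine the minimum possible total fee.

Choose Gio and Wren: together they cover HVAC, wiring, plumbing, drywall — every task.
Total fee: 5 + 12 = 17.

17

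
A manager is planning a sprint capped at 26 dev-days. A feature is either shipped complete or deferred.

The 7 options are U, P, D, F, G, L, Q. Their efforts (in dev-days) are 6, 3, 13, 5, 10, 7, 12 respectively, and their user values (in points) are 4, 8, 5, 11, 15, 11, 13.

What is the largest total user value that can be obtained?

45

Allowing fractional choices, the relaxed optimum would be about 46.1, but features are indivisible.
U + P + F + G: effort 6 + 3 + 5 + 10 = 24 ≤ 26, user value 4 + 8 + 11 + 15 = 38.
P + F + G + L: effort 3 + 5 + 10 + 7 = 25 ≤ 26, user value 8 + 11 + 15 + 11 = 45.
U + P + G + L: effort 6 + 3 + 10 + 7 = 26 ≤ 26, user value 4 + 8 + 15 + 11 = 38.
Best is P, F, G, and L with total user value 45.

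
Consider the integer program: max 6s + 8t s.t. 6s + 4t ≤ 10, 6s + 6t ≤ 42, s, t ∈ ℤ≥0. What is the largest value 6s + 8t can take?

16

(s,t)=(0,2) is feasible, giving 16.
(s,t)=(1,1) is feasible, giving 14.
(s,t)=(0,1) is feasible, giving 8.
The best lattice point is (0,2), giving 16.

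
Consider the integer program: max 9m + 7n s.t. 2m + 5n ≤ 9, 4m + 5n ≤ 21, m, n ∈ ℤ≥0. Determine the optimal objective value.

The continuous relaxation peaks at (4.5, 0) with value 40.50; rounding to a feasible lattice point costs some objective.
(m,n)=(4,0): 2·4+5·0=8≤9, 4·4+5·0=16≤21, objective 36.
(m,n)=(3,0): 2·3+5·0=6≤9, 4·3+5·0=12≤21, objective 27.
No feasible integer point exceeds 36.

36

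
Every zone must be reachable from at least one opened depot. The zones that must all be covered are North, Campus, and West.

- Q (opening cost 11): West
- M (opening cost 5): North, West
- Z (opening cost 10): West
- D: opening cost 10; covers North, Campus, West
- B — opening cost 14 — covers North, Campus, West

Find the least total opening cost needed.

This is an integer covering problem.
The greedy cost-per-new-zone heuristic would pick M and D for 15, but a cheaper cover exists.
D alone covers North, Campus, West — every zone.
Total opening cost: 10.
No cover costs less than 10.

10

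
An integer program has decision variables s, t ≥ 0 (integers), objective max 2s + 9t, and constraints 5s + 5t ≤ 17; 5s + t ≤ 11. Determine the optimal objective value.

(s,t)=(0,3): 5·0+5·3=15≤17, 5·0+1·3=3≤11, objective 27.
(s,t)=(1,2): 5·1+5·2=15≤17, 5·1+1·2=7≤11, objective 20.
(s,t)=(0,2): 5·0+5·2=10≤17, 5·0+1·2=2≤11, objective 18.
The best lattice point is (0,3), giving 27.

27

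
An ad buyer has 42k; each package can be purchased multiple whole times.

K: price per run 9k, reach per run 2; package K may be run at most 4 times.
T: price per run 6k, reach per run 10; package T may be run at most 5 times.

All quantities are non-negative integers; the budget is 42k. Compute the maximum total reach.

52

Take 1×K and 5×T: price 39 ≤ 42, reach 1·2 + 5·10 = 52.
T has the best ratio (10/6) and is taken to its limit of 5; remaining capacity is filled optimally with the others.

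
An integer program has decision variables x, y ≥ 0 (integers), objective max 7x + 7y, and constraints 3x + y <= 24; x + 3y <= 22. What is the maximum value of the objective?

77

The continuous relaxation peaks at (6.25, 5.25) with value 80.50; rounding to a feasible lattice point costs some objective.
(x,y)=(6,5) is feasible, giving 77.
(x,y)=(5,5) is feasible, giving 70.
(x,y)=(6,4) is feasible, giving 70.
(x,y)=(5,4) is feasible, giving 63.
Maximum is 77 at (x,y)=(6,5).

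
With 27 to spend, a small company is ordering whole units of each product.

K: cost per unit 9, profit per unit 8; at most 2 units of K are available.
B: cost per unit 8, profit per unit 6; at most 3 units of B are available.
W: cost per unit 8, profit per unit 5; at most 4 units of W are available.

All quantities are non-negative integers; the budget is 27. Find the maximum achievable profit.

This is a bounded integer knapsack.
K has the best ratio (8/9); taking only K gives at most 2×8 = 16 (stopped by the supply cap of 2).
Mixing does better — 2×K and 1×B: cost 26 ≤ 27, profit 2·8 + 1·6 = 22.

22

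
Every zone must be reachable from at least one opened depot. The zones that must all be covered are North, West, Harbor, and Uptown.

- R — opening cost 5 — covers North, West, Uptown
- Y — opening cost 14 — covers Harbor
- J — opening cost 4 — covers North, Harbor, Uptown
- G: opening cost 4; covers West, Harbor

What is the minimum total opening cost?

8

Choose J and G: together they cover North, West, Harbor, Uptown — every zone.
Total opening cost: 4 + 4 = 8.
No cover costs less than 8.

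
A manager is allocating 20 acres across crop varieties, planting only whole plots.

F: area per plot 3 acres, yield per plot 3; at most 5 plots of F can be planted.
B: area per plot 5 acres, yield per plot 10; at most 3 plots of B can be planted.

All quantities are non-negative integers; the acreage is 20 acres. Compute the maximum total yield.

33

3×B: area 15 ≤ 20, yield 3·10 = 30.
1×F and 3×B: area 18 ≤ 20, yield 1·3 + 3·10 = 33.
Best is 33.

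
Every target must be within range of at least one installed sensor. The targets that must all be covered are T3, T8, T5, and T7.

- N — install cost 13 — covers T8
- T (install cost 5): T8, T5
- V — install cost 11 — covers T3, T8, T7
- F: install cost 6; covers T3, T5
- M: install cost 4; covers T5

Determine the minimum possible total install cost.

Choose V and M: together they cover T3, T8, T5, T7 — every target.
Total install cost: 11 + 4 = 15.

15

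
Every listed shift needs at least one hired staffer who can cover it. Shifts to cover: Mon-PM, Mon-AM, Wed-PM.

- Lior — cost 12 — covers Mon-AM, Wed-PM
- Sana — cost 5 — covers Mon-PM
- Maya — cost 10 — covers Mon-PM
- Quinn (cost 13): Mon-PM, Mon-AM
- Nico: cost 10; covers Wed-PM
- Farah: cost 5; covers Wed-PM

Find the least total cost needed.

17

Choose Lior and Sana: together they cover Mon-PM, Mon-AM, Wed-PM — every shift.
Total cost: 12 + 5 = 17.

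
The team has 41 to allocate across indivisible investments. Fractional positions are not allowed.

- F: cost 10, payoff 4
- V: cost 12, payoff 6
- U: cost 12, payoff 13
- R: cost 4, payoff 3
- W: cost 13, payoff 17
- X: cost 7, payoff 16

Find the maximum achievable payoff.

49

Allowing fractional choices, the relaxed optimum would be about 51.5, but investments are indivisible.
V + R + W + X: cost 12 + 4 + 13 + 7 = 36 ≤ 41, payoff 6 + 3 + 17 + 16 = 42.
U + W + X: cost 12 + 13 + 7 = 32 ≤ 41, payoff 13 + 17 + 16 = 46.
U + R + W + X: cost 12 + 4 + 13 + 7 = 36 ≤ 41, payoff 13 + 3 + 17 + 16 = 49.
Best is U, R, W, and X with total payoff 49.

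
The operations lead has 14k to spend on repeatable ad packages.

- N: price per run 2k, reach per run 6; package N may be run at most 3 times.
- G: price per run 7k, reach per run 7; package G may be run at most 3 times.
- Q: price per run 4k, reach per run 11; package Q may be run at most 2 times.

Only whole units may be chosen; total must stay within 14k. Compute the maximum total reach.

40

3×N and 2×Q: price 14 ≤ 14, reach 3·6 + 2·11 = 40.
2×N and 2×Q: price 12 ≤ 14, reach 2·6 + 2·11 = 34.
Best is 40.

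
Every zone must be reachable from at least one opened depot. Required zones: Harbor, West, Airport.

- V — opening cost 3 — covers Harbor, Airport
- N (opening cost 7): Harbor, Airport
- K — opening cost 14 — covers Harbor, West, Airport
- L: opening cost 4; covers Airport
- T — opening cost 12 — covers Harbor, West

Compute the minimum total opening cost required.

K alone covers Harbor, West, Airport — every zone.
Total opening cost: 14.

14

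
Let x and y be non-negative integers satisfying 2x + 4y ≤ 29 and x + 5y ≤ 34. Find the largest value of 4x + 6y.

56

(x,y)=(14,0) is feasible, giving 56.
(x,y)=(13,0) is feasible, giving 52.
Maximum is 56 at (x,y)=(14,0).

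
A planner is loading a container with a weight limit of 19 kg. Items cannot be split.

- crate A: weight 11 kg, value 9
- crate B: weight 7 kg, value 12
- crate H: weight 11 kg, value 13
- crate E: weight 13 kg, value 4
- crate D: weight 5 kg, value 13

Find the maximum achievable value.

26

Allowing fractional choices, the relaxed optimum would be about 33.3, but items are indivisible.
crate H + crate D: weight 11 + 5 = 16 ≤ 19, value 13 + 13 = 26.
crate B + crate H: weight 7 + 11 = 18 ≤ 19, value 12 + 13 = 25.
crate B + crate D: weight 7 + 5 = 12 ≤ 19, value 12 + 13 = 25.
Best is crate H and crate D with total value 26.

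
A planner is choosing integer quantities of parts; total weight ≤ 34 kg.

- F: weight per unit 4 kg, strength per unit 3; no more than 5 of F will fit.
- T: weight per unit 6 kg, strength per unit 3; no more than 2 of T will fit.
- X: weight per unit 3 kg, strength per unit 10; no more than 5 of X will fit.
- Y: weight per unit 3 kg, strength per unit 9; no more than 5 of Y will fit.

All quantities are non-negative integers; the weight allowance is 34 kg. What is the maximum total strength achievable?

This is a bounded integer knapsack.
1×F, 5×X, and 5×Y: weight 34 ≤ 34, strength 1·3 + 5·10 + 5·9 = 98.
5×X and 5×Y: weight 30 ≤ 34, strength 5·10 + 5·9 = 95.
Best is 98.

98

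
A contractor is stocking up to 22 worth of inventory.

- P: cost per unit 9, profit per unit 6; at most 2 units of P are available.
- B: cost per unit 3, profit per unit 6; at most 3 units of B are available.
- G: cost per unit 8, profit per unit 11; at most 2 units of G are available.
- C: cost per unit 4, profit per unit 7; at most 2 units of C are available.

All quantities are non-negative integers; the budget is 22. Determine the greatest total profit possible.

B has the best ratio (6/3); taking only B gives at most 3×6 = 18 (stopped by the supply cap of 3).
Mixing does better — 2×B, 1×G, and 2×C: cost 22 ≤ 22, profit 2·6 + 1·11 + 2·7 = 37.

37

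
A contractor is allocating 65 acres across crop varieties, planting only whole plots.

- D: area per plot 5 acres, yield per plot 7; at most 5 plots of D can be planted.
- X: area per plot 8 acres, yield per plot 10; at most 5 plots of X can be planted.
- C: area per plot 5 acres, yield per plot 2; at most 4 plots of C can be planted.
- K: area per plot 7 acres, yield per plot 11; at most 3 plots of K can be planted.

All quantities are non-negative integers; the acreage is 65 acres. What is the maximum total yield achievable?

5×D, 2×X, and 3×K: area 62 ≤ 65, yield 5·7 + 2·10 + 3·11 = 88.
4×D, 3×X, and 3×K: area 65 ≤ 65, yield 4·7 + 3·10 + 3·11 = 91.
Best is 91.

91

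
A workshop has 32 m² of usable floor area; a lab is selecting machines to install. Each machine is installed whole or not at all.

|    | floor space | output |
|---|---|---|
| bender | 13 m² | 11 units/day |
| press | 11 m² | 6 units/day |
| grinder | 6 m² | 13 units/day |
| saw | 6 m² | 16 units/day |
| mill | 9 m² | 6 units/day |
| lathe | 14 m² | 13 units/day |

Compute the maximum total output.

42

Allowing fractional choices, the relaxed optimum would be about 47.1, but machines are indivisible.
grinder + saw + lathe: floor space 6 + 6 + 14 = 26 ≤ 32, output 13 + 16 + 13 = 42.
press + grinder + saw + mill: floor space 11 + 6 + 6 + 9 = 32 ≤ 32, output 6 + 13 + 16 + 6 = 41.
bender + grinder + saw: floor space 13 + 6 + 6 = 25 ≤ 32, output 11 + 13 + 16 = 40.
Best is grinder, saw, and lathe with total output 42.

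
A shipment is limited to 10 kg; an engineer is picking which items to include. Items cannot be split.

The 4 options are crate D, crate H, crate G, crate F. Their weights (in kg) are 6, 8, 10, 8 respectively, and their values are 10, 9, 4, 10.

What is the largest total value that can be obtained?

10

This is an integer program with binary decision variables.
crate F: weight 8 ≤ 10, value 10.
crate D: weight 6 ≤ 10, value 10.
The maximum value is 10; one optimal choice is crate D.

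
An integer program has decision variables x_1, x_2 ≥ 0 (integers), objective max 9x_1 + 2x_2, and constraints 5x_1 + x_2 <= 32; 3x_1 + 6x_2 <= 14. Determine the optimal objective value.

36

(x_1,x_2)=(4,0): 5·4+1·0=20≤32, 3·4+6·0=12≤14, objective 36.
(x_1,x_2)=(3,0): 5·3+1·0=15≤32, 3·3+6·0=9≤14, objective 27.
Maximum is 36 at (x_1,x_2)=(4,0).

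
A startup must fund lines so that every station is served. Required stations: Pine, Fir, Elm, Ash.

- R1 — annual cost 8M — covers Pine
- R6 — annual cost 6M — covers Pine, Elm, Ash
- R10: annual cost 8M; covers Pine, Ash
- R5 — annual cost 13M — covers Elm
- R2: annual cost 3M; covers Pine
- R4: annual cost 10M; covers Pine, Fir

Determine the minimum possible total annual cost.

16

Choose R6 and R4: together they cover Pine, Fir, Elm, Ash — every station.
Total annual cost: 6 + 10 = 16.
No cover costs less than 16.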